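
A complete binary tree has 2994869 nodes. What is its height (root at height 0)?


In a complete binary tree, level k holds nodes 2^k .. 2^(k+1)-1 (1-indexed).
Height = floor(log2(n)) = floor(log2(2994869)) = 21
Check: 2^21 = 2097152 <= 2994869 < 4194304 = 2^22


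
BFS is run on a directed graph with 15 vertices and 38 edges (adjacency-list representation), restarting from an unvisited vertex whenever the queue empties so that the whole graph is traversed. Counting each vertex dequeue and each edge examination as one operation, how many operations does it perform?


A full BFS traversal dequeues each vertex exactly once and examines each directed edge exactly once.
V = 15 (vertex processing cost)
E = 38 (edge examination cost)
Total operations proportional to V + E = 15 + 38 = 53


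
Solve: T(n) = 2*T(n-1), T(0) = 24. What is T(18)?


Unrolling:
T(18) = 2*T(17) = 2^2*T(16) = ... = 2^18*T(0)
= 2^18 * 24
= 262144 * 24 = 6291456


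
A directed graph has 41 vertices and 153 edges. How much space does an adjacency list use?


Adjacency list: one list head per vertex + one entry per edge
Vertex heads: 41
Edge entries: 153
Total = 41 + 153 = 194


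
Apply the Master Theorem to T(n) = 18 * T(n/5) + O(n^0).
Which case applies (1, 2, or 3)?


The Master Theorem: T(n) = a*T(n/b) + O(n^c)
  a = 18, b = 5, c = 0
log_b(a) = log_5(18) ~ 1.796
Compare b^c with a: 5^0 = 1 < 18, so c < log_b(a).
Since c < log_b(a), Case 1 applies.
T(n) = O(n^(log_5 18)) ~ O(n^1.796)
Master Theorem case = 1


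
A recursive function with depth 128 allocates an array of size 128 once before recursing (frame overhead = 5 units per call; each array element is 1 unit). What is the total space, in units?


Array allocation: 128 units (allocated once)
Stack frames: 128 deep * 5 per frame = 640 units
Total = 128 + 640 = 768


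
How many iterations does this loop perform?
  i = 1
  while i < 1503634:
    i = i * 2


The loop variable doubles each iteration:
i = 1 -> 2 -> 4 -> 8 -> 16 -> 32 -> 64 -> 128 -> 256 -> 512 -> 1024 -> 2048 -> 4096 -> 8192 -> 16384 -> 32768 -> 65536 -> 131072 -> 262144 -> 524288 -> 1048576 -> 2097152 (stop, 2097152 >= 1503634)
Number of doublings = ceil(log2(1503634)) = 21


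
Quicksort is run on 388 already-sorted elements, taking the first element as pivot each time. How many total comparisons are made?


Sum of comparisons per partition:
387 + 386 + ... + 1 + 0
= 388 * (388 - 1) / 2
= 388 * 387 / 2
= 75078


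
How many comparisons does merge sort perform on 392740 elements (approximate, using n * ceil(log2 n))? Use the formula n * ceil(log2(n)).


Recursion depth: ceil(log2(392740)) = 19
Each recursion level merges n = 392740 elements
Total = 392740 * 19 = 7462060


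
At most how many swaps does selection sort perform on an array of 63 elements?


Each of the 62 passes places one element in its final position.
Pass 1: swap minimum into position 0
Pass 2: swap minimum of remaining into position 1
...
Pass 62: last two elements, one swap
Maximum swaps = 63 - 1 = 62


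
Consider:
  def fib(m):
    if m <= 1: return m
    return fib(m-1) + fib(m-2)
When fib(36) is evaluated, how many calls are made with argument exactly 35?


Let N(m) = number of times fib(m) is called while evaluating fib(36).
N(36) = 1 (the initial call).
N(35) = 1 (only fib(36) calls it).
For 1 <= m <= 34: fib(m) is called by fib(m+1) and fib(m+2), so
  N(m) = N(m+1) + N(m+2).
fib(0) is called only by fib(2), so N(0) = N(2).
Walk down from m=36:
  N(36)=1, N(35)=1
N(35) = 1


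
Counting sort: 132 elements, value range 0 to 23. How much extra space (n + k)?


n = 132 (output array)
k = 24 (count array for 24 distinct values)
Extra space = 132 + 24 = 156


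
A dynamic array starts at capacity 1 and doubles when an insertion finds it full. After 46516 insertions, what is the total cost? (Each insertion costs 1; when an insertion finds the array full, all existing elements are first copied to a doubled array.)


Insertion cost: 46516 (one per element)
Resizes occur just before inserting elements 2, 3, 5, 9, ...
Elements copied at each resize: 1 + 2 + 4 + 8 + 16 + 32 + 64 + 128 + 256 + 512 + 1024 + 2048 + 4096 + 8192 + 16384 + 32768
Sum of copies = 65535 (geometric series: 2^k - 1)
Total = 46516 + 65535 = 112051


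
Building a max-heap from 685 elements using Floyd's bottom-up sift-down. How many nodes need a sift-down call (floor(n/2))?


In a heap of 685 elements (0-indexed array):
  Last element index: 684
  Parent of last element: floor((684 - 1) / 2) = 341
  Internal nodes: indices 0 to 341
  Count = floor(685/2) = 342


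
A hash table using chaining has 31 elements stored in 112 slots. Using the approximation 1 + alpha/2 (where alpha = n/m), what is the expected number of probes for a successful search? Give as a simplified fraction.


Load factor alpha = n/m = 31/112
Expected probes = 1 + alpha/2 = 1 + 31/(2*112)
= 1 + 31/224
= 224/224 + 31/224
= 255/224


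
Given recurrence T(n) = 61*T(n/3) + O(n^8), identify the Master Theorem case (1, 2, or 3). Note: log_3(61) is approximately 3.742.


Master Theorem parameters: a=61, b=3, c=8
log_b(a) = 3.742
Compare b^c with a: 3^8 = 6561 > 61, so c > log_b(a).
Comparing c=8 vs log_b(a)=3.742:
8 > 3.742 => Case 3
Result: T(n) = O(n^8)
Master Theorem case = 3


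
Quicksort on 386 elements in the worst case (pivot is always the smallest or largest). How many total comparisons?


In the worst case, each partition step picks the worst pivot:
  Partition 1: 385 comparisons (n-1 elements to compare)
  Partition 2: 384 comparisons
  Partition 3: 383 comparisons
  Partition 4: 382 comparisons
  Partition 5: 381 comparisons
  ...
  Last partition: 0 comparisons
Total = (n-1) + (n-2) + ... + 1 + 0 = n*(n-1)/2
= 386*385/2 = 74305


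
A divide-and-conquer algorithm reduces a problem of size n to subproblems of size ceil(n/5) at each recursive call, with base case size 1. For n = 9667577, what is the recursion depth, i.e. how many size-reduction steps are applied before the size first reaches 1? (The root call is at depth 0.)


Each step divides the size by 5 (rounding up); after k steps the size is ceil(n/5^k), which equals 1 exactly when 5^k >= n.
So the depth is the smallest k with 5^k >= 9667577, i.e. ceil(log_5(9667577)).
5^9 = 1953125 < 9667577 <= 9765625 = 5^10
Recursion depth = 10


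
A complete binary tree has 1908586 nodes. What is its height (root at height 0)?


In a complete binary tree, level k holds nodes 2^k .. 2^(k+1)-1 (1-indexed).
Height = floor(log2(n)) = floor(log2(1908586)) = 20
Check: 2^20 = 1048576 <= 1908586 < 2097152 = 2^21


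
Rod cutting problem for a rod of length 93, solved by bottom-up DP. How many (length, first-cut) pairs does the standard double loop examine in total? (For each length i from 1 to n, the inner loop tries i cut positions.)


For each subproblem length i = 1..93, the inner loop considers i possible first cuts.
Total = 1 + 2 + ... + 93
= 93*(93+1)/2
= 93*94/2 = 4371


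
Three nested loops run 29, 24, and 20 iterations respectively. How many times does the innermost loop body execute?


Loop 1 (outermost): 29 iterations
Loop 2 (middle): 24 iterations per outer
Loop 3 (innermost): 20 iterations per middle
Total = 29 * 24 * 20 = 13920


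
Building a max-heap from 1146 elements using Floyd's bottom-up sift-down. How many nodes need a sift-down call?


In a heap of 1146 elements (0-indexed array):
  Last element index: 1145
  Parent of last element: floor((1145 - 1) / 2) = 572
  Internal nodes: indices 0 to 572
  Count = floor(1146/2) = 573


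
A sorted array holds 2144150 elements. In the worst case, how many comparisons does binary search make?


Halving sequence: 2144150 -> 1072075 -> 536037 -> 268018 -> 134009 -> 67004 -> 33502 -> 16751 -> 8375 -> 4187 -> 2093 -> 1046 -> 523 -> 261 -> 130 -> 65 -> 32 -> 16 -> 8 -> 4 -> 2 -> 1
Number of halvings = 21
Max comparisons = 21 + 1 = 22


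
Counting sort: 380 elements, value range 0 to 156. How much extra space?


n = 380 (output array)
k = 157 (count array for 157 distinct values)
Extra space = 380 + 157 = 537


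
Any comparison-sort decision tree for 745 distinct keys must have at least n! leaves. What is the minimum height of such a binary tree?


A binary decision tree of height h has at most 2^h leaves and needs at least n! of them, so h >= ceil(log2(n!)).
745! is far too large to multiply out, so use Stirling's series:
  ln(n!) ~ n ln n - n + (1/2) ln(2 pi n) + 1/(12n)  (error below 1/(360 n^3), negligible here)
  ln(745) = 6.6133842
  n ln n = 745 * 6.6133842 = 4926.9712
  (1/2) ln(2 pi * 745) = (1/2) ln(4680.9731) = 4.2256
  1/(12*745) = 0.0001
  ln(745!) ~ 4926.9712 - 745 + 4.2256 + 0.0001 = 4186.1969
Convert to base 2: log2(745!) = 4186.1969 / ln 2 = 4186.1969 / 0.69314718 = 6039.4055
ceil(6039.4055) = 6040


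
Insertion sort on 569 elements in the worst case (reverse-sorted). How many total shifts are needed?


In the worst case (reverse-sorted), each element shifts past all previous:
  Element 1: 1 shifts
  Element 2: 2 shifts
  Element 3: 3 shifts
  Element 4: 4 shifts
  Element 5: 5 shifts
  ...
  Element 568: 568 shifts
Total = 1 + 2 + ... + 568
= 569*(569-1)/2 = 161596


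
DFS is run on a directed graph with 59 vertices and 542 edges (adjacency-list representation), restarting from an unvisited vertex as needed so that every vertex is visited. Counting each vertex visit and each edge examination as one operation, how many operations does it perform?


A full DFS traversal processes each vertex exactly once (push/pop on stack).
Each directed edge is examined once.
V = 59, E = 542
V + E = 601


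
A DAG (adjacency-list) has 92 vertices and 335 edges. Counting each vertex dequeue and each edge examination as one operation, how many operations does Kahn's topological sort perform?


V = 92 (vertex processing)
E = 335 (edge processing)
V + E = 92 + 335 = 427


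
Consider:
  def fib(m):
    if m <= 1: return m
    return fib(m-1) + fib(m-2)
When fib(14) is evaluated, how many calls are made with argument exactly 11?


Let N(m) = number of times fib(m) is called while evaluating fib(14).
N(14) = 1 (the initial call).
N(13) = 1 (only fib(14) calls it).
For 1 <= m <= 12: fib(m) is called by fib(m+1) and fib(m+2), so
  N(m) = N(m+1) + N(m+2).
fib(0) is called only by fib(2), so N(0) = N(2).
Walk down from m=14:
  N(14)=1, N(13)=1, N(12)=2, N(11)=3
N(11) = 3


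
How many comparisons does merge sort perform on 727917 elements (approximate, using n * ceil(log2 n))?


Recursion depth: ceil(log2(727917)) = 20
Each recursion level merges n = 727917 elements
Total = 727917 * 20 = 14558340


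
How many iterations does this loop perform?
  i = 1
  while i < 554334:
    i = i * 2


The loop variable doubles each iteration:
i = 1 -> 2 -> 4 -> 8 -> 16 -> 32 -> 64 -> 128 -> 256 -> 512 -> 1024 -> 2048 -> 4096 -> 8192 -> 16384 -> 32768 -> 65536 -> 131072 -> 262144 -> 524288 -> 1048576 (stop, 1048576 >= 554334)
Number of doublings = ceil(log2(554334)) = 20


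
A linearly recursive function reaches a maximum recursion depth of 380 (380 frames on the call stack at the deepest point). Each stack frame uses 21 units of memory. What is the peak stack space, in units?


Maximum recursion depth = 380 frames
Memory per frame = 21 units
Total stack space = depth * frame_size
= 380 * 21 = 7980


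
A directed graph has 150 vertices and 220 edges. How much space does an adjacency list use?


Adjacency list: one list head per vertex + one entry per edge
Vertex heads: 150
Edge entries: 220
Total = 150 + 220 = 370


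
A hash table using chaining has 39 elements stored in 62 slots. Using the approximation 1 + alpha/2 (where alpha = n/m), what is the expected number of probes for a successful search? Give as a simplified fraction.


Load factor alpha = n/m = 39/62
Expected probes = 1 + alpha/2 = 1 + 39/(2*62)
= 1 + 39/124
= 124/124 + 39/124
= 163/124


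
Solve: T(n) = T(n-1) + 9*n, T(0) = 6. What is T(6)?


Expanding the recurrence:
T(6) = T(5) + 9*6
       = T(4) + 9*5 + 9*6
       ...
       = T(0) + 9*(1 + 2 + ... + 6)
       = 6 + 9 * 6*7/2
       = 6 + 9 * 21
       = 6 + 189 = 195


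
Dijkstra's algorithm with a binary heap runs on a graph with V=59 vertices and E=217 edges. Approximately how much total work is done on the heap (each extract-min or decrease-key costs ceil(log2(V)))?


Dijkstra with a binary heap: each vertex is extracted once, each edge may relax once.
Each heap operation costs O(log V).
V + E = 59 + 217 = 276
ceil(log2(59)) = 6 (since 2^5 = 32 < 59 <= 64 = 2^6)
Total heap work = (V+E) * ceil(log2(V)) = 276 * 6 = 1656


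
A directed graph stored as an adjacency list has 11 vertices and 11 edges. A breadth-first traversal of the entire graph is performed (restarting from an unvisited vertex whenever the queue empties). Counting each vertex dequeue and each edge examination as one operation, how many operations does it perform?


A full BFS traversal dequeues each vertex once and examines each edge once.
Vertex visits: 11
Edge visits: 11
V + E = 11 + 11 = 22


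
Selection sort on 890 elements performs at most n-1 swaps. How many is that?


Each of the 889 passes places one element in its final position.
Pass 1: swap minimum into position 0
Pass 2: swap minimum of remaining into position 1
...
Pass 889: last two elements, one swap
Maximum swaps = 890 - 1 = 889


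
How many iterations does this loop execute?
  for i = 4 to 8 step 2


The loop variable i takes values starting at 4 and increments by 2 each iteration.
Sequence: i = 4, 6, 8
The upper bound 8 is inclusive, so the count is floor((last - first) / step) + 1:
floor((8 - 4) / 2) + 1 = floor(4/2) + 1 = 2 + 1 = 3


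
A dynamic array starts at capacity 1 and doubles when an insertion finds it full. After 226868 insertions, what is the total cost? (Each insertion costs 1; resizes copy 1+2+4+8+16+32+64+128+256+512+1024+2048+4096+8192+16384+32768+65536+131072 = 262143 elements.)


Insertion cost: 226868 (one per element)
Resizes occur just before inserting elements 2, 3, 5, 9, ...
Elements copied at each resize: 1 + 2 + 4 + 8 + 16 + 32 + 64 + 128 + 256 + 512 + 1024 + 2048 + 4096 + 8192 + 16384 + 32768 + 65536 + 131072
Sum of copies = 262143 (geometric series: 2^k - 1)
Total = 226868 + 262143 = 489011


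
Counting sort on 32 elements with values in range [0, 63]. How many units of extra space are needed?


Output array size: 32 (to store sorted result)
Count array size: 64 (one slot per possible value, range 0 to 63)
Total extra space = 32 + 64 = 96


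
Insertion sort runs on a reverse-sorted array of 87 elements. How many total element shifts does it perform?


Sum of shifts = 1 + 2 + 3 + ... + 86
= 87 * 86 / 2
= 7482 / 2
= 3741


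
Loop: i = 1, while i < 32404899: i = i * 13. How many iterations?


i multiplies by 13 each step:
i = 1 -> 13 -> 169 -> 2197 -> 28561 -> 371293 -> 4826809 -> 62748517 (stop)
Iterations = ceil(log_13(32404899)) = 7


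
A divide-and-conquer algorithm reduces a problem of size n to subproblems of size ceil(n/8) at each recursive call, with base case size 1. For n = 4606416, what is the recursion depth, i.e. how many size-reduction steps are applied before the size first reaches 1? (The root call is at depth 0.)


Each step divides the size by 8 (rounding up); after k steps the size is ceil(n/8^k), which equals 1 exactly when 8^k >= n.
So the depth is the smallest k with 8^k >= 4606416, i.e. ceil(log_8(4606416)).
8^7 = 2097152 < 4606416 <= 16777216 = 8^8
Recursion depth = 8


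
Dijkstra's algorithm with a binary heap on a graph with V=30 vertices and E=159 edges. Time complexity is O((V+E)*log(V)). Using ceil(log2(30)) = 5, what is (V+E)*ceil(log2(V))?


Dijkstra with a binary heap: each vertex is extracted once, each edge may relax once.
Each heap operation costs O(log V).
V + E = 30 + 159 = 189
ceil(log2(30)) = 5 (since 2^4 = 16 < 30 <= 32 = 2^5)
Total heap work = (V+E) * ceil(log2(V)) = 189 * 5 = 945


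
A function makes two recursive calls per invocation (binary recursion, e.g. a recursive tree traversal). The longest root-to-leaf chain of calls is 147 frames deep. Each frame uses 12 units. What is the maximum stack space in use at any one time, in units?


Binary recursion: the two calls run one after the other, so only one root-to-leaf chain of frames is on the stack at a time.
Maximum depth (longest chain) = 147 frames
Each frame = 12 units
Max stack space = 147 * 12 = 1764


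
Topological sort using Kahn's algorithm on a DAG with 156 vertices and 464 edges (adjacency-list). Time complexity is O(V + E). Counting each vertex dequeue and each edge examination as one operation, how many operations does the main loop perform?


Kahn's algorithm:
  1. Compute in-degrees: O(V + E)
  2. Process queue: each vertex dequeued once (O(V))
     each edge examined once (O(E))
Total = V + E = 156 + 464 = 620


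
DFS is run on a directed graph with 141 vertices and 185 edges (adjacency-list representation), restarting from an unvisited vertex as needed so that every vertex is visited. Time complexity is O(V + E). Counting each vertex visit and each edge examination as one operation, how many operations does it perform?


A full DFS traversal processes each vertex exactly once (push/pop on stack).
Each directed edge is examined once.
V = 141, E = 185
V + E = 326


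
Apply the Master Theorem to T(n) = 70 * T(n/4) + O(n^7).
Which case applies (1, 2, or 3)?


The Master Theorem: T(n) = a*T(n/b) + O(n^c)
  a = 70, b = 4, c = 7
log_b(a) = log_4(70) ~ 3.065
Compare b^c with a: 4^7 = 16384 > 70, so c > log_b(a).
Since c > log_b(a), Case 3 applies.
T(n) = O(n^7)
Master Theorem case = 3


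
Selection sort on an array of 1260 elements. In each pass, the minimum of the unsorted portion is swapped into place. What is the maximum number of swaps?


Selection sort performs one swap per pass:
  Pass 1: find min in positions 0 to 1259, swap with position 0
  Pass 2: find min in positions 1 to 1259, swap with position 1
  Pass 3: find min in positions 2 to 1259, swap with position 2
  Pass 4: find min in positions 3 to 1259, swap with position 3
  Pass 5: find min in positions 4 to 1259, swap with position 4
  ... (1254 more passes)
Total passes (and swaps) = n - 1 = 1260 - 1 = 1259


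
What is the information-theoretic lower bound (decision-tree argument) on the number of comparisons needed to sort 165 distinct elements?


A binary decision tree of height h has at most 2^h leaves and needs at least n! of them, so h >= ceil(log2(n!)).
165! is far too large to multiply out, so use Stirling's series:
  ln(n!) ~ n ln n - n + (1/2) ln(2 pi n) + 1/(12n)  (error below 1/(360 n^3), negligible here)
  ln(165) = 5.1059455
  n ln n = 165 * 5.1059455 = 842.4810
  (1/2) ln(2 pi * 165) = (1/2) ln(1036.7256) = 3.4719
  1/(12*165) = 0.0005
  ln(165!) ~ 842.4810 - 165 + 3.4719 + 0.0005 = 680.9534
Convert to base 2: log2(165!) = 680.9534 / ln 2 = 680.9534 / 0.69314718 = 982.4081
ceil(982.4081) = 983


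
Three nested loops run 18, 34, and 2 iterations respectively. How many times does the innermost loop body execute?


Loop 1 (outermost): 18 iterations
Loop 2 (middle): 34 iterations per outer
Loop 3 (innermost): 2 iterations per middle
Total = 18 * 34 * 2 = 1224


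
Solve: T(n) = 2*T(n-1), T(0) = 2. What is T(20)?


Unrolling:
T(20) = 2*T(19) = 2^2*T(18) = ... = 2^20*T(0)
= 2^20 * 2
= 1048576 * 2 = 2097152


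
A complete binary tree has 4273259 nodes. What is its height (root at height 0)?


In a complete binary tree, level k holds nodes 2^k .. 2^(k+1)-1 (1-indexed).
Height = floor(log2(n)) = floor(log2(4273259)) = 22
Check: 2^22 = 4194304 <= 4273259 < 8388608 = 2^23


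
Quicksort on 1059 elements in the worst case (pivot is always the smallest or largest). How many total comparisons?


In the worst case, each partition step picks the worst pivot:
  Partition 1: 1058 comparisons (n-1 elements to compare)
  Partition 2: 1057 comparisons
  Partition 3: 1056 comparisons
  Partition 4: 1055 comparisons
  Partition 5: 1054 comparisons
  ...
  Last partition: 0 comparisons
Total = (n-1) + (n-2) + ... + 1 + 0 = n*(n-1)/2
= 1059*1058/2 = 560211


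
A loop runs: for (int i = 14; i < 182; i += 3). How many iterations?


Loop starts at i = 14, increments by 3, stops when i >= 182.
Number of iterations = ceil((182 - 14) / 3)
= ceil(168 / 3)
= 56


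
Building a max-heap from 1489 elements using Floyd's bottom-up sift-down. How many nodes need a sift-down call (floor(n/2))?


In a heap of 1489 elements (0-indexed array):
  Last element index: 1488
  Parent of last element: floor((1488 - 1) / 2) = 743
  Internal nodes: indices 0 to 743
  Count = floor(1489/2) = 744


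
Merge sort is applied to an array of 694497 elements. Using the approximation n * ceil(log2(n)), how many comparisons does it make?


Merge sort divides the array into halves recursively.
Number of levels = ceil(log2(694497)) = 20
At each level, approximately n = 694497 comparisons are needed for merging.
Total comparisons ~ n * ceil(log2(n)) = 694497 * 20 = 13889940


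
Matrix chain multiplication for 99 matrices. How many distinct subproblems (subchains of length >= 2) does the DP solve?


Subproblems are indexed by (i, j) where i < j.
Number of such pairs = n*(n-1)/2
= 99 * 98 / 2
= 4851


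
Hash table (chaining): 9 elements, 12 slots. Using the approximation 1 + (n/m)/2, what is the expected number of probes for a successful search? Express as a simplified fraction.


Computing expected probes:
alpha = 9/12
= 1 + alpha/2
= 1 + 9/(2*12)
= (2*12 + 9) / (2*12)
= 33/24 = 11/8


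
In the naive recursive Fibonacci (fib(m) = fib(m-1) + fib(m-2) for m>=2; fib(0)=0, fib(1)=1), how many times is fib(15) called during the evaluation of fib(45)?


Let N(m) = number of times fib(m) is called while evaluating fib(45).
N(45) = 1 (the initial call).
N(44) = 1 (only fib(45) calls it).
For 1 <= m <= 43: fib(m) is called by fib(m+1) and fib(m+2), so
  N(m) = N(m+1) + N(m+2).
fib(0) is called only by fib(2), so N(0) = N(2).
Walk down from m=45:
  N(45)=1, N(44)=1, N(43)=2, N(42)=3, N(41)=5, N(40)=8, N(39)=13, N(38)=21, N(37)=34, N(36)=55, N(35)=89, N(34)=144, N(33)=233, N(32)=377, N(31)=610, N(30)=987, N(29)=1597, N(28)=2584, N(27)=4181, N(26)=6765, N(25)=10946, N(24)=17711, N(23)=28657, N(22)=46368, N(21)=75025, N(20)=121393, N(19)=196418, N(18)=317811, N(17)=514229, N(16)=832040, N(15)=1346269
N(15) = 1346269


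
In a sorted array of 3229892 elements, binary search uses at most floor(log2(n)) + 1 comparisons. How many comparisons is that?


Halving sequence: 3229892 -> 1614946 -> 807473 -> 403736 -> 201868 -> 100934 -> 50467 -> 25233 -> 12616 -> 6308 -> 3154 -> 1577 -> 788 -> 394 -> 197 -> 98 -> 49 -> 24 -> 12 -> 6 -> 3 -> 1
Number of halvings = 21
Max comparisons = 21 + 1 = 22


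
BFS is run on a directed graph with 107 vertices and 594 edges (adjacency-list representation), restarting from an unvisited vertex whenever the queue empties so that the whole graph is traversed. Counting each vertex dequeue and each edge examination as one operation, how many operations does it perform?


A full BFS traversal dequeues each vertex exactly once and examines each directed edge exactly once.
V = 107 (vertex processing cost)
E = 594 (edge examination cost)
Total operations proportional to V + E = 107 + 594 = 701


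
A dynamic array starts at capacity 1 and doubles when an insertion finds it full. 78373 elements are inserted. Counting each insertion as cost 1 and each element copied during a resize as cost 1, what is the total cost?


n = 78373
Insertion costs: 78373
Resizes copy 1, 2, 4, ... up to the largest power of 2 that is <= n-1 = 78372, i.e. 65536.
Copy costs = 1 + 2 + 4 + 8 + 16 + 32 + 64 + 128 + 256 + 512 + 1024 + 2048 + 4096 + 8192 + 16384 + 32768 + 65536 = 131071
Total = 78373 + 131071 = 209444


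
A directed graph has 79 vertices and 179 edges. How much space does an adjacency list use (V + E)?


Adjacency list: one list head per vertex + one entry per edge
Vertex heads: 79
Edge entries: 179
Total = 79 + 179 = 258


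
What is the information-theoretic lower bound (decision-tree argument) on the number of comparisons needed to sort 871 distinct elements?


A binary decision tree of height h has at most 2^h leaves and needs at least n! of them, so h >= ceil(log2(n!)).
871! is far too large to multiply out, so use Stirling's series:
  ln(n!) ~ n ln n - n + (1/2) ln(2 pi n) + 1/(12n)  (error below 1/(360 n^3), negligible here)
  ln(871) = 6.7696420
  n ln n = 871 * 6.7696420 = 5896.3582
  (1/2) ln(2 pi * 871) = (1/2) ln(5472.6544) = 4.3038
  1/(12*871) = 0.0001
  ln(871!) ~ 5896.3582 - 871 + 4.3038 + 0.0001 = 5029.6621
Convert to base 2: log2(871!) = 5029.6621 / ln 2 = 5029.6621 / 0.69314718 = 7256.2686
ceil(7256.2686) = 7257


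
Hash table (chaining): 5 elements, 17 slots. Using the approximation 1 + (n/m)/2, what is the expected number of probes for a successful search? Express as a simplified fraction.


Computing expected probes:
alpha = 5/17
= 1 + alpha/2
= 1 + 5/(2*17)
= (2*17 + 5) / (2*17)
= 39/34


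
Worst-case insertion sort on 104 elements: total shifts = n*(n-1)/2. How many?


Sum of shifts = 1 + 2 + 3 + ... + 103
= 104 * 103 / 2
= 10712 / 2
= 5356


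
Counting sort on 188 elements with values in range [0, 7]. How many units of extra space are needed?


Output array size: 188 (to store sorted result)
Count array size: 8 (one slot per possible value, range 0 to 7)
Total extra space = 188 + 8 = 196


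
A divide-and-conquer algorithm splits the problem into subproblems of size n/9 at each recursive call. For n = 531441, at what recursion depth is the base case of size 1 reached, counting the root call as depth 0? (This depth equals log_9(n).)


At each depth, the problem size is divided by 9:
  Depth 0: problem size = 531441
  Depth 1: problem size = 59049
  Depth 2: problem size = 6561
  Depth 3: problem size = 729
  Depth 4: problem size = 81
  Depth 5: problem size = 9
  Depth 6: problem size = 1 (base case)
The base case is reached at depth log_9(531441) = 6 (the tree has 7 levels counting depth 0, but the depth asked for is 6).
Recursion depth = 6


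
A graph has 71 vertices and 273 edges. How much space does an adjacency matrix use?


Adjacency matrix: V x V grid of entries
Space = V^2 = 71^2 = 71 * 71 = 5041


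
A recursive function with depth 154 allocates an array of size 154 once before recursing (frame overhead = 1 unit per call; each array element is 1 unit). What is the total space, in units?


Array allocation: 154 units (allocated once)
Stack frames: 154 deep * 1 per frame = 154 units
Total = 154 + 154 = 308


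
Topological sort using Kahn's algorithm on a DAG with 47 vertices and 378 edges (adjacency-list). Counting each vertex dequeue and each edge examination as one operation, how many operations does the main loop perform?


Kahn's algorithm:
  1. Compute in-degrees: O(V + E)
  2. Process queue: each vertex dequeued once (O(V))
     each edge examined once (O(E))
Total = V + E = 47 + 378 = 425


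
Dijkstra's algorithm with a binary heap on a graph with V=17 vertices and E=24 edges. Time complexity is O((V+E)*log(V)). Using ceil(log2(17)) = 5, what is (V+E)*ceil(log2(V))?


Dijkstra with a binary heap: each vertex is extracted once, each edge may relax once.
Each heap operation costs O(log V).
V + E = 17 + 24 = 41
ceil(log2(17)) = 5 (since 2^4 = 16 < 17 <= 32 = 2^5)
Total heap work = (V+E) * ceil(log2(V)) = 41 * 5 = 205


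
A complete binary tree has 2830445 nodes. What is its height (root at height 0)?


In a complete binary tree, level k holds nodes 2^k .. 2^(k+1)-1 (1-indexed).
Height = floor(log2(n)) = floor(log2(2830445)) = 21
Check: 2^21 = 2097152 <= 2830445 < 4194304 = 2^22


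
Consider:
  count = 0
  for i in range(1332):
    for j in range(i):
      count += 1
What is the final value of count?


For each i, the inner loop runs i times:
  i=0: inner runs 0 times
  i=1: inner runs 1 time
  i=2: inner runs 2 times
  i=3: inner runs 3 times
  i=4: inner runs 4 times
  i=5: inner runs 5 times
  i=6: inner runs 6 times
  i=7: inner runs 7 times
  ...
Total = 0 + 1 + 2 + ... + 1331 = 1332*(1332-1)/2 = 886446


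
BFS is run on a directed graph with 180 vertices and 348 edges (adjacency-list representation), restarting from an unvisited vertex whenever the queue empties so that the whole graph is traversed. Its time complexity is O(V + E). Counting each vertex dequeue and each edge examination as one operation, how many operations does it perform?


A full BFS traversal dequeues each vertex exactly once and examines each directed edge exactly once.
V = 180 (vertex processing cost)
E = 348 (edge examination cost)
Total operations proportional to V + E = 180 + 348 = 528


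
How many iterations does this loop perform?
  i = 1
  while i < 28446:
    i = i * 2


The loop variable doubles each iteration:
i = 1 -> 2 -> 4 -> 8 -> 16 -> 32 -> 64 -> 128 -> 256 -> 512 -> 1024 -> 2048 -> 4096 -> 8192 -> 16384 -> 32768 (stop, 32768 >= 28446)
Number of doublings = ceil(log2(28446)) = 15


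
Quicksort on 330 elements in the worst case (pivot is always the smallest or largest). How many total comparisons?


In the worst case, each partition step picks the worst pivot:
  Partition 1: 329 comparisons (n-1 elements to compare)
  Partition 2: 328 comparisons
  Partition 3: 327 comparisons
  Partition 4: 326 comparisons
  Partition 5: 325 comparisons
  ...
  Last partition: 0 comparisons
Total = (n-1) + (n-2) + ... + 1 + 0 = n*(n-1)/2
= 330*329/2 = 54285


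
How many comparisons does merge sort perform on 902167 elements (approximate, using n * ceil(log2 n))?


Recursion depth: ceil(log2(902167)) = 20
Each recursion level merges n = 902167 elements
Total = 902167 * 20 = 18043340


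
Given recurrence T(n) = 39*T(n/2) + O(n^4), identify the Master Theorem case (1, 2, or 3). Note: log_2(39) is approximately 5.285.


Master Theorem parameters: a=39, b=2, c=4
log_b(a) = 5.285
Compare b^c with a: 2^4 = 16 < 39, so c < log_b(a).
Comparing c=4 vs log_b(a)=5.285:
4 < 5.285 => Case 1
Result: T(n) = O(n^(log_2 39)) ~ O(n^5.285)
Master Theorem case = 1


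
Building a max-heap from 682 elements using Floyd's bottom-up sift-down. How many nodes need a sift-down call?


In a heap of 682 elements (0-indexed array):
  Last element index: 681
  Parent of last element: floor((681 - 1) / 2) = 340
  Internal nodes: indices 0 to 340
  Count = floor(682/2) = 341


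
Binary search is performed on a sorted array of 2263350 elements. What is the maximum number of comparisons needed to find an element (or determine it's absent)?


Binary search halves the search space each comparison:
  Step 1: search space = 2263350 -> 1131675
  Step 2: search space = 1131675 -> 565837
  Step 3: search space = 565837 -> 282918
  Step 4: search space = 282918 -> 141459
  Step 5: search space = 141459 -> 70729
  Step 6: search space = 70729 -> 35364
  Step 7: search space = 35364 -> 17682
  Step 8: search space = 17682 -> 8841
  Step 9: search space = 8841 -> 4420
  Step 10: search space = 4420 -> 2210
  Step 11: search space = 2210 -> 1105
  Step 12: search space = 1105 -> 552
  Step 13: search space = 552 -> 276
  Step 14: search space = 276 -> 138
  Step 15: search space = 138 -> 69
  Step 16: search space = 69 -> 34
  Step 17: search space = 34 -> 17
  Step 18: search space = 17 -> 8
  Step 19: search space = 8 -> 4
  Step 20: search space = 4 -> 2
  Step 21: search space = 2 -> 1
  Step 22: search space = 1 (final check)
Maximum comparisons = floor(log2(2263350)) + 1 = 21 + 1 = 22


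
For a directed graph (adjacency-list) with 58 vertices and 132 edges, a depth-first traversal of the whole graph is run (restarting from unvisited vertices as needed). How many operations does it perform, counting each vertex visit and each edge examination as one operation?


A full DFS traversal visits each vertex once and examines each edge once.
V = 58
E = 132
Sum = 58 + 132 = 190


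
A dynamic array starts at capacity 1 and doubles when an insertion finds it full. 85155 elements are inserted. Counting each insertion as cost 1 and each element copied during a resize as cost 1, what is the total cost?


n = 85155
Insertion costs: 85155
Resizes copy 1, 2, 4, ... up to the largest power of 2 that is <= n-1 = 85154, i.e. 65536.
Copy costs = 1 + 2 + 4 + 8 + 16 + 32 + 64 + 128 + 256 + 512 + 1024 + 2048 + 4096 + 8192 + 16384 + 32768 + 65536 = 131071
Total = 85155 + 131071 = 216226


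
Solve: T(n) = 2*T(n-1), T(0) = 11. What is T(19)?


Unrolling:
T(19) = 2*T(18) = 2^2*T(17) = ... = 2^19*T(0)
= 2^19 * 11
= 524288 * 11 = 5767168


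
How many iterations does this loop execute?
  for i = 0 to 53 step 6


The loop variable i takes values starting at 0 and increments by 6 each iteration.
Sequence: i = 0, 6, 12, 18, 24, 30, 36, 42, 48
The upper bound 53 is inclusive, so the count is floor((last - first) / step) + 1:
floor((53 - 0) / 6) + 1 = floor(53/6) + 1 = 8 + 1 = 9


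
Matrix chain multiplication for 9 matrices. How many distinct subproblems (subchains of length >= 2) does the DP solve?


Subproblems are indexed by (i, j) where i < j.
Number of such pairs = n*(n-1)/2
= 9 * 8 / 2
= 36


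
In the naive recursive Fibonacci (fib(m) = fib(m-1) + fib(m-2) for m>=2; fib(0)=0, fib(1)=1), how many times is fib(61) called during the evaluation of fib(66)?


Let N(m) = number of times fib(m) is called while evaluating fib(66).
N(66) = 1 (the initial call).
N(65) = 1 (only fib(66) calls it).
For 1 <= m <= 64: fib(m) is called by fib(m+1) and fib(m+2), so
  N(m) = N(m+1) + N(m+2).
fib(0) is called only by fib(2), so N(0) = N(2).
Walk down from m=66:
  N(66)=1, N(65)=1, N(64)=2, N(63)=3, N(62)=5, N(61)=8
N(61) = 8


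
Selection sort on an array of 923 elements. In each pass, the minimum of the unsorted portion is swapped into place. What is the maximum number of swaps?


Selection sort performs one swap per pass:
  Pass 1: find min in positions 0 to 922, swap with position 0
  Pass 2: find min in positions 1 to 922, swap with position 1
  Pass 3: find min in positions 2 to 922, swap with position 2
  Pass 4: find min in positions 3 to 922, swap with position 3
  Pass 5: find min in positions 4 to 922, swap with position 4
  ... (917 more passes)
Total passes (and swaps) = n - 1 = 923 - 1 = 922


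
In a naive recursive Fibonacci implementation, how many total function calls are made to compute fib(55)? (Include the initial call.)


Let C(m) = total calls to evaluate fib(m). Then C(0)=C(1)=1, and
C(m) = 1 + C(m-1) + C(m-2) for m >= 2.
Build the table (each entry = 1 + previous two):
  C(0) = 1
  C(1) = 1
  C(2) = 1 + 1 + 1 = 3
  C(3) = 1 + 3 + 1 = 5
  C(4) = 1 + 5 + 3 = 9
  C(5) = 1 + 9 + 5 = 15
  C(6) = 1 + 15 + 9 = 25
  C(7) = 1 + 25 + 15 = 41
  C(8) = 1 + 41 + 25 = 67
  C(9) = 1 + 67 + 41 = 109
  C(10) = 1 + 109 + 67 = 177
  C(11) = 1 + 177 + 109 = 287
  C(12) = 1 + 287 + 177 = 465
  C(13) = 1 + 465 + 287 = 753
  C(14) = 1 + 753 + 465 = 1219
  C(15) = 1 + 1219 + 753 = 1973
  C(16) = 1 + 1973 + 1219 = 3193
  C(17) = 1 + 3193 + 1973 = 5167
  C(18) = 1 + 5167 + 3193 = 8361
  C(19) = 1 + 8361 + 5167 = 13529
  C(20) = 1 + 13529 + 8361 = 21891
  C(21) = 1 + 21891 + 13529 = 35421
  C(22) = 1 + 35421 + 21891 = 57313
  C(23) = 1 + 57313 + 35421 = 92735
  C(24) = 1 + 92735 + 57313 = 150049
  C(25) = 1 + 150049 + 92735 = 242785
  C(26) = 1 + 242785 + 150049 = 392835
  C(27) = 1 + 392835 + 242785 = 635621
  C(28) = 1 + 635621 + 392835 = 1028457
  C(29) = 1 + 1028457 + 635621 = 1664079
  C(30) = 1 + 1664079 + 1028457 = 2692537
  C(31) = 1 + 2692537 + 1664079 = 4356617
  C(32) = 1 + 4356617 + 2692537 = 7049155
  C(33) = 1 + 7049155 + 4356617 = 11405773
  C(34) = 1 + 11405773 + 7049155 = 18454929
  C(35) = 1 + 18454929 + 11405773 = 29860703
  C(36) = 1 + 29860703 + 18454929 = 48315633
  C(37) = 1 + 48315633 + 29860703 = 78176337
  C(38) = 1 + 78176337 + 48315633 = 126491971
  C(39) = 1 + 126491971 + 78176337 = 204668309
  C(40) = 1 + 204668309 + 126491971 = 331160281
  C(41) = 1 + 331160281 + 204668309 = 535828591
  C(42) = 1 + 535828591 + 331160281 = 866988873
  C(43) = 1 + 866988873 + 535828591 = 1402817465
  C(44) = 1 + 1402817465 + 866988873 = 2269806339
  C(45) = 1 + 2269806339 + 1402817465 = 3672623805
  C(46) = 1 + 3672623805 + 2269806339 = 5942430145
  C(47) = 1 + 5942430145 + 3672623805 = 9615053951
  C(48) = 1 + 9615053951 + 5942430145 = 15557484097
  C(49) = 1 + 15557484097 + 9615053951 = 25172538049
  C(50) = 1 + 25172538049 + 15557484097 = 40730022147
  C(51) = 1 + 40730022147 + 25172538049 = 65902560197
  C(52) = 1 + 65902560197 + 40730022147 = 106632582345
  C(53) = 1 + 106632582345 + 65902560197 = 172535142543
  C(54) = 1 + 172535142543 + 106632582345 = 279167724889
  C(55) = 1 + 279167724889 + 172535142543 = 451702867433
Total calls for fib(55) = 451702867433


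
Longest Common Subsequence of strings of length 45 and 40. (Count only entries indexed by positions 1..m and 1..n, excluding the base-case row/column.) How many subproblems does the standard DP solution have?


DP table indexed by positions in both strings.
First string: 45 positions
Second string: 40 positions
Total = 45 * 40 = 1800


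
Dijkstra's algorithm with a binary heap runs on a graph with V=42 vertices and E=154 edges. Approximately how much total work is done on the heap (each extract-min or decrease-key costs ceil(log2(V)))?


Dijkstra with a binary heap: each vertex is extracted once, each edge may relax once.
Each heap operation costs O(log V).
V + E = 42 + 154 = 196
ceil(log2(42)) = 6 (since 2^5 = 32 < 42 <= 64 = 2^6)
Total heap work = (V+E) * ceil(log2(V)) = 196 * 6 = 1176


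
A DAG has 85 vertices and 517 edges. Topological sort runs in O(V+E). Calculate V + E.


V = 85 (vertex processing)
E = 517 (edge processing)
V + E = 85 + 517 = 602


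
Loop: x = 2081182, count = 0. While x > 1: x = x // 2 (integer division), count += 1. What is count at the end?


The variable x halves each step:
x = 2081182 -> 1040591 -> 520295 -> 260147 -> 130073 -> 65036 -> 32518 -> 16259 -> 8129 -> 4064 -> 2032 -> 1016 -> 508 -> 254 -> 127 -> 63 -> 31 -> 15 -> 7 -> 3 -> 1
Number of halvings = floor(log2(2081182)) = 20


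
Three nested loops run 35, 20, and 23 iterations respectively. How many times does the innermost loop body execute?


Loop 1 (outermost): 35 iterations
Loop 2 (middle): 20 iterations per outer
Loop 3 (innermost): 23 iterations per middle
Total = 35 * 20 * 23 = 16100


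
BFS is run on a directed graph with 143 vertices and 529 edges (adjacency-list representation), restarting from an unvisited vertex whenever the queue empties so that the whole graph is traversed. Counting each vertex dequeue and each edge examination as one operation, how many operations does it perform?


A full BFS traversal dequeues each vertex exactly once and examines each directed edge exactly once.
V = 143 (vertex processing cost)
E = 529 (edge examination cost)
Total operations proportional to V + E = 143 + 529 = 672


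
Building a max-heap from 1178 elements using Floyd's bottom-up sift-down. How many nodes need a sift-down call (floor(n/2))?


In a heap of 1178 elements (0-indexed array):
  Last element index: 1177
  Parent of last element: floor((1177 - 1) / 2) = 588
  Internal nodes: indices 0 to 588
  Count = floor(1178/2) = 589


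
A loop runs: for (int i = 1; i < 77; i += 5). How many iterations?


Loop starts at i = 1, increments by 5, stops when i >= 77.
Number of iterations = ceil((77 - 1) / 5)
= ceil(76 / 5)
= 16


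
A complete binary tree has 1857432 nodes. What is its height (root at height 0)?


In a complete binary tree, level k holds nodes 2^k .. 2^(k+1)-1 (1-indexed).
Height = floor(log2(n)) = floor(log2(1857432)) = 20
Check: 2^20 = 1048576 <= 1857432 < 2097152 = 2^21


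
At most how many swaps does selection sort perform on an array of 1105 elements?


Each of the 1104 passes places one element in its final position.
Pass 1: swap minimum into position 0
Pass 2: swap minimum of remaining into position 1
...
Pass 1104: last two elements, one swap
Maximum swaps = 1105 - 1 = 1104
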